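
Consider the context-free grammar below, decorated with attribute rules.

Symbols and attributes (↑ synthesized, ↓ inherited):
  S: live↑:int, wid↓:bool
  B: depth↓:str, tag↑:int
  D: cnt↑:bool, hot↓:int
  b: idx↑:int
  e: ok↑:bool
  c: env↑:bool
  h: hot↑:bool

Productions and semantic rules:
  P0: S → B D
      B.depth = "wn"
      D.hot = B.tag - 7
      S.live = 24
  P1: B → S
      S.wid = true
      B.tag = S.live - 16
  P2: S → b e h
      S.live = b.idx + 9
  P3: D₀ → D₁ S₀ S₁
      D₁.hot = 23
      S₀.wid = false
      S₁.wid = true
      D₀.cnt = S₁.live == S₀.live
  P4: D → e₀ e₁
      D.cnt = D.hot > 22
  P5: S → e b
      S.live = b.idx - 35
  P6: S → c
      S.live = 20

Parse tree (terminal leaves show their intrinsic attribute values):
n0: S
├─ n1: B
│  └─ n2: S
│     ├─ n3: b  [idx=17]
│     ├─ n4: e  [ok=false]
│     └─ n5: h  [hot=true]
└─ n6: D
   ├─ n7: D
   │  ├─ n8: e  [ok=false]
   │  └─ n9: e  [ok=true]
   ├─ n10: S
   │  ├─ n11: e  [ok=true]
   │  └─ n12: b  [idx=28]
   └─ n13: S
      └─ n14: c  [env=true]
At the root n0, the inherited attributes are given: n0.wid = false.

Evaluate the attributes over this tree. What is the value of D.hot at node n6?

3

1. n0.wid = false  [given at root]
2. n1.depth = "wn"  ["wn"]
3. n2.wid = true  [true]
4. n3.idx = 17  [terminal]
5. n4.ok = false  [terminal]
6. n5.hot = true  [terminal]
7. n2.live = 26  [b.idx + 9]
8. n1.tag = 10  [S.live - 16]
9. n6.hot = 3  [B.tag - 7]
10. n7.hot = 23  [23]
11. n8.ok = false  [terminal]
12. n9.ok = true  [terminal]
13. n7.cnt = true  [D.hot > 22]
14. n10.wid = false  [false]
15. n11.ok = true  [terminal]
16. n12.idx = 28  [terminal]
17. n10.live = -7  [b.idx - 35]
18. n13.wid = true  [true]
19. n14.env = true  [terminal]
20. n13.live = 20  [20]
21. n6.cnt = false  [S₁.live == S₀.live]
22. n0.live = 24  [24]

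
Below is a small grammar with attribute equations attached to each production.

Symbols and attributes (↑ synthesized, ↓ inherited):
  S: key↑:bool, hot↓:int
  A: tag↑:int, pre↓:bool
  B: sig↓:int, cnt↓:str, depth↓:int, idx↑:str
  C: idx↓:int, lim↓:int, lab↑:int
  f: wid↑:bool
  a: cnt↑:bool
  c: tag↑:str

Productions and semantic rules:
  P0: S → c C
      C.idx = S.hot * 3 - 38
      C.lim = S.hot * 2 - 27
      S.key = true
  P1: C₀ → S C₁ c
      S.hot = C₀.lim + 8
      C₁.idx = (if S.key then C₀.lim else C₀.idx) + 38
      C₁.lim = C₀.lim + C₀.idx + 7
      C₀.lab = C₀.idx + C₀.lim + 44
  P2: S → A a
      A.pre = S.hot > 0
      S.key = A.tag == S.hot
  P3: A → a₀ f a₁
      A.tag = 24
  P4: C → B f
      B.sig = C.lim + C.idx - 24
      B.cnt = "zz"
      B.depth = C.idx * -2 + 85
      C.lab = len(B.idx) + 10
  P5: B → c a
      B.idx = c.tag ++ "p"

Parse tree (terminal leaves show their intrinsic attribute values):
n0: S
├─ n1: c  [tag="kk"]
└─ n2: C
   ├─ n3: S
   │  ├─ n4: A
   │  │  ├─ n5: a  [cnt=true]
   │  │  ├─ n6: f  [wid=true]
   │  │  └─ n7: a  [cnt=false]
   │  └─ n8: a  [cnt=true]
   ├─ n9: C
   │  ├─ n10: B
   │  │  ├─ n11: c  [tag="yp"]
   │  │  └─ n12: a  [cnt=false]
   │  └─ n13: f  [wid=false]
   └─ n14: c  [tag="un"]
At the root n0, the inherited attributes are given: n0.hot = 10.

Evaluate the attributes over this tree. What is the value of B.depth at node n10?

1. n0.hot = 10  [given at root]
2. n1.tag = "kk"  [terminal]
3. n2.idx = -8  [S.hot * 3 - 38]
4. n2.lim = -7  [S.hot * 2 - 27]
5. n3.hot = 1  [C₀.lim + 8]
6. n4.pre = true  [S.hot > 0]
7. n5.cnt = true  [terminal]
8. n6.wid = true  [terminal]
9. n7.cnt = false  [terminal]
10. n4.tag = 24  [24]
11. n8.cnt = true  [terminal]
12. n3.key = false  [A.tag == S.hot]
13. n9.idx = 30  [(if S.key then C₀.lim else C₀.idx) + 38]
14. n9.lim = -8  [C₀.lim + C₀.idx + 7]
15. n10.sig = -2  [C.lim + C.idx - 24]
16. n10.cnt = "zz"  ["zz"]
17. n10.depth = 25  [C.idx * -2 + 85]
18. n11.tag = "yp"  [terminal]
19. n12.cnt = false  [terminal]
20. n10.idx = "ypp"  [c.tag ++ "p"]
21. n13.wid = false  [terminal]
22. n9.lab = 13  [len(B.idx) + 10]
23. n14.tag = "un"  [terminal]
24. n2.lab = 29  [C₀.idx + C₀.lim + 44]
25. n0.key = true  [true]

25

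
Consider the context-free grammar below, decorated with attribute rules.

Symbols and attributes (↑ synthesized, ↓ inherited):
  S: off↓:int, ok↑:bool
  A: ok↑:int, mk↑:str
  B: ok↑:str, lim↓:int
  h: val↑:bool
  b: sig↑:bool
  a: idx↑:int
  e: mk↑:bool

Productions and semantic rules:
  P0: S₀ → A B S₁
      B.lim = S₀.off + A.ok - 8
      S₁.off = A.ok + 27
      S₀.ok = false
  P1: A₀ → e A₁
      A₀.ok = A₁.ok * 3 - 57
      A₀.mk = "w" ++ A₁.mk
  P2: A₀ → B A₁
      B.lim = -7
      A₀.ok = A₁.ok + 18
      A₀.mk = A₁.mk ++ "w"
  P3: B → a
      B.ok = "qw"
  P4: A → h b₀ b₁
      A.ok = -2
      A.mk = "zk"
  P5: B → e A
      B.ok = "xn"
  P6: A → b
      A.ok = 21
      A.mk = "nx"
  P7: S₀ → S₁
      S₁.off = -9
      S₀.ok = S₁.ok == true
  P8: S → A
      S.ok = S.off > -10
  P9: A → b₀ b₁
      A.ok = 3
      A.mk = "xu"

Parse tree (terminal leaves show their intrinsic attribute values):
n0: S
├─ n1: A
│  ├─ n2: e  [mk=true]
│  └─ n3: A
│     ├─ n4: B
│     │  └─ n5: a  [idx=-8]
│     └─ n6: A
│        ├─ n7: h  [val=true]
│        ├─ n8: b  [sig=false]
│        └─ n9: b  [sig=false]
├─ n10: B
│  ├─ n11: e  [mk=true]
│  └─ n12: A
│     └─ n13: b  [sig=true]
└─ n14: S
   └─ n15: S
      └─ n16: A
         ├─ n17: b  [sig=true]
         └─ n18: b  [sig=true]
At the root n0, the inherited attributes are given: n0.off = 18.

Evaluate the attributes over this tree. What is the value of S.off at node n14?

1. n0.off = 18  [given at root]
2. n2.mk = true  [terminal]
3. n4.lim = -7  [-7]
4. n5.idx = -8  [terminal]
5. n4.ok = "qw"  ["qw"]
6. n7.val = true  [terminal]
7. n8.sig = false  [terminal]
8. n9.sig = false  [terminal]
9. n6.ok = -2  [-2]
10. n6.mk = "zk"  ["zk"]
11. n3.ok = 16  [A₁.ok + 18]
12. n3.mk = "zkw"  [A₁.mk ++ "w"]
13. n1.ok = -9  [A₁.ok * 3 - 57]
14. n1.mk = "wzkw"  ["w" ++ A₁.mk]
15. n10.lim = 1  [S₀.off + A.ok - 8]
16. n11.mk = true  [terminal]
17. n13.sig = true  [terminal]
18. n12.ok = 21  [21]
19. n12.mk = "nx"  ["nx"]
20. n10.ok = "xn"  ["xn"]
21. n14.off = 18  [A.ok + 27]
22. n15.off = -9  [-9]
23. n17.sig = true  [terminal]
24. n18.sig = true  [terminal]
25. n16.ok = 3  [3]
26. n16.mk = "xu"  ["xu"]
27. n15.ok = true  [S.off > -10]
28. n14.ok = true  [S₁.ok == true]
29. n0.ok = false  [false]

18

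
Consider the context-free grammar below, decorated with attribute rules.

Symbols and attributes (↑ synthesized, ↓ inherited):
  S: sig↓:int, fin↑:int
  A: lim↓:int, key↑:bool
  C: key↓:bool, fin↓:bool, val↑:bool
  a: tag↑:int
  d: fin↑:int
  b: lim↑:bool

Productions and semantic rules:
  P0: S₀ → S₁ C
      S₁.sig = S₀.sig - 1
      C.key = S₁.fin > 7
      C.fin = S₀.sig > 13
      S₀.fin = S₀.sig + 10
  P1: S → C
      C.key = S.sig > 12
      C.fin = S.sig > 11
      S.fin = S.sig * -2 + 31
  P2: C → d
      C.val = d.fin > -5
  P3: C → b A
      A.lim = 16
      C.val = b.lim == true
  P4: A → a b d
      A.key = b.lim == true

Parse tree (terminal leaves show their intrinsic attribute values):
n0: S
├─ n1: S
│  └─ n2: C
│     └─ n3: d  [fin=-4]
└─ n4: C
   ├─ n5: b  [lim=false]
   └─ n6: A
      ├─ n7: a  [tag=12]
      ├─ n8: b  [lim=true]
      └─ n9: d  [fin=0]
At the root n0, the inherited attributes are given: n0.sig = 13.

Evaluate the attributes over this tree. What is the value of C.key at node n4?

1. n0.sig = 13  [given at root]
2. n1.sig = 12  [S₀.sig - 1]
3. n2.key = false  [S.sig > 12]
4. n2.fin = true  [S.sig > 11]
5. n3.fin = -4  [terminal]
6. n2.val = true  [d.fin > -5]
7. n1.fin = 7  [S.sig * -2 + 31]
8. n4.key = false  [S₁.fin > 7]
9. n4.fin = false  [S₀.sig > 13]
10. n5.lim = false  [terminal]
11. n6.lim = 16  [16]
12. n7.tag = 12  [terminal]
13. n8.lim = true  [terminal]
14. n9.fin = 0  [terminal]
15. n6.key = true  [b.lim == true]
16. n4.val = false  [b.lim == true]
17. n0.fin = 23  [S₀.sig + 10]

false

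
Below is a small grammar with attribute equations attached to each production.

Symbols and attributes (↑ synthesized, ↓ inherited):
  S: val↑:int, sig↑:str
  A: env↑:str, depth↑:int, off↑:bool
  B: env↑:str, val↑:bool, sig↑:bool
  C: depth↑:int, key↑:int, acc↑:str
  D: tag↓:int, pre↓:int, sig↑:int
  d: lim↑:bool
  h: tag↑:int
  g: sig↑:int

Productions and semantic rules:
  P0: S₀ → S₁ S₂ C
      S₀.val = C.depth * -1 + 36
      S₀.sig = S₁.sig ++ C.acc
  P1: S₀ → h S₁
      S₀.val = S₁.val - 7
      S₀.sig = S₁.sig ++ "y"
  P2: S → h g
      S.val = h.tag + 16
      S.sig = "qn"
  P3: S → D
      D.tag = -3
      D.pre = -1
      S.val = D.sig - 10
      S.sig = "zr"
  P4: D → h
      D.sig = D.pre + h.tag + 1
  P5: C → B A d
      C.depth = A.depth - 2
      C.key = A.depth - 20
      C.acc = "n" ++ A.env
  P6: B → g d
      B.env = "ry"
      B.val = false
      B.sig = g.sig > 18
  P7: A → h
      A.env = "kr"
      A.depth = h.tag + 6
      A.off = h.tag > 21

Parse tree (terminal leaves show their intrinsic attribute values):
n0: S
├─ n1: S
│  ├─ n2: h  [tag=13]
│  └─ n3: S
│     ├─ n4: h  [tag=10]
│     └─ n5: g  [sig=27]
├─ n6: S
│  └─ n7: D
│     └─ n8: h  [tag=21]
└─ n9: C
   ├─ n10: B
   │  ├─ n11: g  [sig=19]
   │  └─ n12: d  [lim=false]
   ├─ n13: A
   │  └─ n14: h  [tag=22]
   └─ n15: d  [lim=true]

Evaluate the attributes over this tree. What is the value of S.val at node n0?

10

1. n2.tag = 13  [terminal]
2. n4.tag = 10  [terminal]
3. n5.sig = 27  [terminal]
4. n3.val = 26  [h.tag + 16]
5. n3.sig = "qn"  ["qn"]
6. n1.val = 19  [S₁.val - 7]
7. n1.sig = "qny"  [S₁.sig ++ "y"]
8. n7.tag = -3  [-3]
9. n7.pre = -1  [-1]
10. n8.tag = 21  [terminal]
11. n7.sig = 21  [D.pre + h.tag + 1]
12. n6.val = 11  [D.sig - 10]
13. n6.sig = "zr"  ["zr"]
14. n11.sig = 19  [terminal]
15. n12.lim = false  [terminal]
16. n10.env = "ry"  ["ry"]
17. n10.val = false  [false]
18. n10.sig = true  [g.sig > 18]
19. n14.tag = 22  [terminal]
20. n13.env = "kr"  ["kr"]
21. n13.depth = 28  [h.tag + 6]
22. n13.off = true  [h.tag > 21]
23. n15.lim = true  [terminal]
24. n9.depth = 26  [A.depth - 2]
25. n9.key = 8  [A.depth - 20]
26. n9.acc = "nkr"  ["n" ++ A.env]
27. n0.val = 10  [C.depth * -1 + 36]
28. n0.sig = "qnynkr"  [S₁.sig ++ C.acc]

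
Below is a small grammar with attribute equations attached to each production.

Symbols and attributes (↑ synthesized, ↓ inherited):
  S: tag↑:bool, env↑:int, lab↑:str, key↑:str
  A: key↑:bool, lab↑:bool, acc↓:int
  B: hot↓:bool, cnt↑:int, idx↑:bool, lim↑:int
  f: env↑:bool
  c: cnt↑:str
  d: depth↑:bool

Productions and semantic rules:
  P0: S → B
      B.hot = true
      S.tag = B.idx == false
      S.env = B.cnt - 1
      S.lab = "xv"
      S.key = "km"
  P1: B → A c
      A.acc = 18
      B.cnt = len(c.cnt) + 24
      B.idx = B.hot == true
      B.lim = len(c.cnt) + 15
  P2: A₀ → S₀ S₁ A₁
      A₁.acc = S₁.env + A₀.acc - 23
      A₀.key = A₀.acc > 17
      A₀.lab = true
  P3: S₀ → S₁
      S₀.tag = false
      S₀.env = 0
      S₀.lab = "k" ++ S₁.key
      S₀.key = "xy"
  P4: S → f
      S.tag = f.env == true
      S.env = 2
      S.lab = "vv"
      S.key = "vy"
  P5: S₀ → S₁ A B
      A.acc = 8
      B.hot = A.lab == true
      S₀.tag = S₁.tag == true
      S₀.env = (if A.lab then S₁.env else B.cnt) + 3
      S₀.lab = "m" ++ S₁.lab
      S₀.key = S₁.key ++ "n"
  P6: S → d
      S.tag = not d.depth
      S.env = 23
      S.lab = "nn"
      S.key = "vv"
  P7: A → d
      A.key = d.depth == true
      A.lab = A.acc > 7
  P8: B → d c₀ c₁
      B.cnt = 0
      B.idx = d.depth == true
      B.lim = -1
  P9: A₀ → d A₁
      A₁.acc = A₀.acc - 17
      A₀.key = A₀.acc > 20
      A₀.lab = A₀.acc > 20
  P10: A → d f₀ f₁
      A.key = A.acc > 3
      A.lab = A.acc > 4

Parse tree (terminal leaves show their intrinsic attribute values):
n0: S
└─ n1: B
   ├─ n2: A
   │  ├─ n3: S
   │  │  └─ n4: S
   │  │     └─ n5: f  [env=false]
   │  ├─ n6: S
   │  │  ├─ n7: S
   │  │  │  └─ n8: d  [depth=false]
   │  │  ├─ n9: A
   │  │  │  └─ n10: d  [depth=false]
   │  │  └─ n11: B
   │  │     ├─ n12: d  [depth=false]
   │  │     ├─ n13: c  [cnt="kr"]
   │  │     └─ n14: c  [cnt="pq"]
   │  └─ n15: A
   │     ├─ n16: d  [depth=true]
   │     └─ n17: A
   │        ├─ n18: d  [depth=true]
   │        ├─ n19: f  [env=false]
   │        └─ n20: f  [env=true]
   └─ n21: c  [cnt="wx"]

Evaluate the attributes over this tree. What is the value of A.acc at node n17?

4

1. n1.hot = true  [true]
2. n2.acc = 18  [18]
3. n5.env = false  [terminal]
4. n4.tag = false  [f.env == true]
5. n4.env = 2  [2]
6. n4.lab = "vv"  ["vv"]
7. n4.key = "vy"  ["vy"]
8. n3.tag = false  [false]
9. n3.env = 0  [0]
10. n3.lab = "kvy"  ["k" ++ S₁.key]
11. n3.key = "xy"  ["xy"]
12. n8.depth = false  [terminal]
13. n7.tag = true  [not d.depth]
14. n7.env = 23  [23]
15. n7.lab = "nn"  ["nn"]
16. n7.key = "vv"  ["vv"]
17. n9.acc = 8  [8]
18. n10.depth = false  [terminal]
19. n9.key = false  [d.depth == true]
20. n9.lab = true  [A.acc > 7]
21. n11.hot = true  [A.lab == true]
22. n12.depth = false  [terminal]
23. n13.cnt = "kr"  [terminal]
24. n14.cnt = "pq"  [terminal]
25. n11.cnt = 0  [0]
26. n11.idx = false  [d.depth == true]
27. n11.lim = -1  [-1]
28. n6.tag = true  [S₁.tag == true]
29. n6.env = 26  [(if A.lab then S₁.env else B.cnt) + 3]
30. n6.lab = "mnn"  ["m" ++ S₁.lab]
31. n6.key = "vvn"  [S₁.key ++ "n"]
32. n15.acc = 21  [S₁.env + A₀.acc - 23]
33. n16.depth = true  [terminal]
34. n17.acc = 4  [A₀.acc - 17]
35. n18.depth = true  [terminal]
36. n19.env = false  [terminal]
37. n20.env = true  [terminal]
38. n17.key = true  [A.acc > 3]
39. n17.lab = false  [A.acc > 4]
40. n15.key = true  [A₀.acc > 20]
41. n15.lab = true  [A₀.acc > 20]
42. n2.key = true  [A₀.acc > 17]
43. n2.lab = true  [true]
44. n21.cnt = "wx"  [terminal]
45. n1.cnt = 26  [len(c.cnt) + 24]
46. n1.idx = true  [B.hot == true]
47. n1.lim = 17  [len(c.cnt) + 15]
48. n0.tag = false  [B.idx == false]
49. n0.env = 25  [B.cnt - 1]
50. n0.lab = "xv"  ["xv"]
51. n0.key = "km"  ["km"]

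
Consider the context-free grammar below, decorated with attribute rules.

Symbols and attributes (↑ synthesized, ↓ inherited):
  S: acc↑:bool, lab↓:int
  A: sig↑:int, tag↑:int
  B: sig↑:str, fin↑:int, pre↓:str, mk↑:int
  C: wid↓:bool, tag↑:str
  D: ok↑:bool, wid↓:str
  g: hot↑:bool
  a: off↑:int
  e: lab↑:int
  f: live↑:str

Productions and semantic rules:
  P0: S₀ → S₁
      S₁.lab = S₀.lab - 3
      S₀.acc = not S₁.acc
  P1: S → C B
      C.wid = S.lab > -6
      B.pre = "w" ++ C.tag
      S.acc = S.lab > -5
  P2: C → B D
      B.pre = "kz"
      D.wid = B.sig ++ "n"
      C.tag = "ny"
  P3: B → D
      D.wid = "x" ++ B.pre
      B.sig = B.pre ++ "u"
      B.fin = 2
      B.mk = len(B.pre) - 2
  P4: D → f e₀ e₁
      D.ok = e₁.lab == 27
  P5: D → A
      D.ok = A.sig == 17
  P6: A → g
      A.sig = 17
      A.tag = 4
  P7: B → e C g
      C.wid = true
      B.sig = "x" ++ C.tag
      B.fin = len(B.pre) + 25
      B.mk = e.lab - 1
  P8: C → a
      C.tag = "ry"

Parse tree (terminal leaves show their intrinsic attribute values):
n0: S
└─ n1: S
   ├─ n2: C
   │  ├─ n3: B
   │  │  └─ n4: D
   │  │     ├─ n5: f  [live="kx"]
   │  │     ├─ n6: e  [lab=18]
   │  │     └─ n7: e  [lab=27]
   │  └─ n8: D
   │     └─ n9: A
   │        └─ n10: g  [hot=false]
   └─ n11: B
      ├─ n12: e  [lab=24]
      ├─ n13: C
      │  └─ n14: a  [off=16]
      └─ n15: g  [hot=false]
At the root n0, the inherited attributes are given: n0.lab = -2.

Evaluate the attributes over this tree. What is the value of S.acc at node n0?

1. n0.lab = -2  [given at root]
2. n1.lab = -5  [S₀.lab - 3]
3. n2.wid = true  [S.lab > -6]
4. n3.pre = "kz"  ["kz"]
5. n4.wid = "xkz"  ["x" ++ B.pre]
6. n5.live = "kx"  [terminal]
7. n6.lab = 18  [terminal]
8. n7.lab = 27  [terminal]
9. n4.ok = true  [e₁.lab == 27]
10. n3.sig = "kzu"  [B.pre ++ "u"]
11. n3.fin = 2  [2]
12. n3.mk = 0  [len(B.pre) - 2]
13. n8.wid = "kzun"  [B.sig ++ "n"]
14. n10.hot = false  [terminal]
15. n9.sig = 17  [17]
16. n9.tag = 4  [4]
17. n8.ok = true  [A.sig == 17]
18. n2.tag = "ny"  ["ny"]
19. n11.pre = "wny"  ["w" ++ C.tag]
20. n12.lab = 24  [terminal]
21. n13.wid = true  [true]
22. n14.off = 16  [terminal]
23. n13.tag = "ry"  ["ry"]
24. n15.hot = false  [terminal]
25. n11.sig = "xry"  ["x" ++ C.tag]
26. n11.fin = 28  [len(B.pre) + 25]
27. n11.mk = 23  [e.lab - 1]
28. n1.acc = false  [S.lab > -5]
29. n0.acc = true  [not S₁.acc]

true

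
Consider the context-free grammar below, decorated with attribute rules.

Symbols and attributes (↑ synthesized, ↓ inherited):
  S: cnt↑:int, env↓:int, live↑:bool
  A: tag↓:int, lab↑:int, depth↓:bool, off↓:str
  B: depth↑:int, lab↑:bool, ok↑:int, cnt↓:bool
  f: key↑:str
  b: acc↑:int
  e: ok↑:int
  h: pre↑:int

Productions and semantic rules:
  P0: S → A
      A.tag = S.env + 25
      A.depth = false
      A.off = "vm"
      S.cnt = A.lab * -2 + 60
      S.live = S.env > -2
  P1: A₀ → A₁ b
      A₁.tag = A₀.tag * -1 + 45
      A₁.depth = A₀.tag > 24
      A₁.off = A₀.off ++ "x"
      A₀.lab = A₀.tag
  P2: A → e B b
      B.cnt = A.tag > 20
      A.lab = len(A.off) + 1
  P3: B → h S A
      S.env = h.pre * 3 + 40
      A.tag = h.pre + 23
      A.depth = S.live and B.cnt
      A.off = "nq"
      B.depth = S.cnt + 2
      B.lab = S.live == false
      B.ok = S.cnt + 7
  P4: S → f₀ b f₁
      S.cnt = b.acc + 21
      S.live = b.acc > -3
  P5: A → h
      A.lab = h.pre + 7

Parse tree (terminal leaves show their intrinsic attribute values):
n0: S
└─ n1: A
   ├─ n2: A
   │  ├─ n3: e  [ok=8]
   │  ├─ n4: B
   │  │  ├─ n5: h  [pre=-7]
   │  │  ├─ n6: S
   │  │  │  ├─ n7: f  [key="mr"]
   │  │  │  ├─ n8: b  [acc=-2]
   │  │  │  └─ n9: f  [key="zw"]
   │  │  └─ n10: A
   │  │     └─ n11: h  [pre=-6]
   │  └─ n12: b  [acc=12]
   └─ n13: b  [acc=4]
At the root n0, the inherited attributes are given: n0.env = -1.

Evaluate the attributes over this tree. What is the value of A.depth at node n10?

true

1. n0.env = -1  [given at root]
2. n1.tag = 24  [S.env + 25]
3. n1.depth = false  [false]
4. n1.off = "vm"  ["vm"]
5. n2.tag = 21  [A₀.tag * -1 + 45]
6. n2.depth = false  [A₀.tag > 24]
7. n2.off = "vmx"  [A₀.off ++ "x"]
8. n3.ok = 8  [terminal]
9. n4.cnt = true  [A.tag > 20]
10. n5.pre = -7  [terminal]
11. n6.env = 19  [h.pre * 3 + 40]
12. n7.key = "mr"  [terminal]
13. n8.acc = -2  [terminal]
14. n9.key = "zw"  [terminal]
15. n6.cnt = 19  [b.acc + 21]
16. n6.live = true  [b.acc > -3]
17. n10.tag = 16  [h.pre + 23]
18. n10.depth = true  [S.live and B.cnt]
19. n10.off = "nq"  ["nq"]
20. n11.pre = -6  [terminal]
21. n10.lab = 1  [h.pre + 7]
22. n4.depth = 21  [S.cnt + 2]
23. n4.lab = false  [S.live == false]
24. n4.ok = 26  [S.cnt + 7]
25. n12.acc = 12  [terminal]
26. n2.lab = 4  [len(A.off) + 1]
27. n13.acc = 4  [terminal]
28. n1.lab = 24  [A₀.tag]
29. n0.cnt = 12  [A.lab * -2 + 60]
30. n0.live = true  [S.env > -2]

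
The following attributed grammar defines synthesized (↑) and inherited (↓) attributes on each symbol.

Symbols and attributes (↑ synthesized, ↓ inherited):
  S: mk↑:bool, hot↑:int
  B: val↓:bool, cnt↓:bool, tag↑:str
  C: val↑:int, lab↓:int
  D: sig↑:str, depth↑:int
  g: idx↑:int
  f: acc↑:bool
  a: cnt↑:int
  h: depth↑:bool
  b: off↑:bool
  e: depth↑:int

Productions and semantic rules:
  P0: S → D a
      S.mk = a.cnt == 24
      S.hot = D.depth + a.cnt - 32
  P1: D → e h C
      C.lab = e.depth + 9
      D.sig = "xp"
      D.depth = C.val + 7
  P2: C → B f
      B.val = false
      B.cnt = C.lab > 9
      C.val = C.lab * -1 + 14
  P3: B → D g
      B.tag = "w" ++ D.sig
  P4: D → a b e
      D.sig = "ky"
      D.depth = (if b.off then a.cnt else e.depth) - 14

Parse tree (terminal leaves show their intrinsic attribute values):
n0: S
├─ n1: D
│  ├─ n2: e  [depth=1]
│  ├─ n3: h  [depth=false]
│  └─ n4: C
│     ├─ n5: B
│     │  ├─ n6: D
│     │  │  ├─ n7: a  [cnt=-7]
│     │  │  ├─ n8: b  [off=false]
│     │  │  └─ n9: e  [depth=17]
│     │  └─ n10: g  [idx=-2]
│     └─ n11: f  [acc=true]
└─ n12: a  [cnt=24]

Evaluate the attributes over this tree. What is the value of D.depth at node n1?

11

1. n2.depth = 1  [terminal]
2. n3.depth = false  [terminal]
3. n4.lab = 10  [e.depth + 9]
4. n5.val = false  [false]
5. n5.cnt = true  [C.lab > 9]
6. n7.cnt = -7  [terminal]
7. n8.off = false  [terminal]
8. n9.depth = 17  [terminal]
9. n6.sig = "ky"  ["ky"]
10. n6.depth = 3  [(if b.off then a.cnt else e.depth) - 14]
11. n10.idx = -2  [terminal]
12. n5.tag = "wky"  ["w" ++ D.sig]
13. n11.acc = true  [terminal]
14. n4.val = 4  [C.lab * -1 + 14]
15. n1.sig = "xp"  ["xp"]
16. n1.depth = 11  [C.val + 7]
17. n12.cnt = 24  [terminal]
18. n0.mk = true  [a.cnt == 24]
19. n0.hot = 3  [D.depth + a.cnt - 32]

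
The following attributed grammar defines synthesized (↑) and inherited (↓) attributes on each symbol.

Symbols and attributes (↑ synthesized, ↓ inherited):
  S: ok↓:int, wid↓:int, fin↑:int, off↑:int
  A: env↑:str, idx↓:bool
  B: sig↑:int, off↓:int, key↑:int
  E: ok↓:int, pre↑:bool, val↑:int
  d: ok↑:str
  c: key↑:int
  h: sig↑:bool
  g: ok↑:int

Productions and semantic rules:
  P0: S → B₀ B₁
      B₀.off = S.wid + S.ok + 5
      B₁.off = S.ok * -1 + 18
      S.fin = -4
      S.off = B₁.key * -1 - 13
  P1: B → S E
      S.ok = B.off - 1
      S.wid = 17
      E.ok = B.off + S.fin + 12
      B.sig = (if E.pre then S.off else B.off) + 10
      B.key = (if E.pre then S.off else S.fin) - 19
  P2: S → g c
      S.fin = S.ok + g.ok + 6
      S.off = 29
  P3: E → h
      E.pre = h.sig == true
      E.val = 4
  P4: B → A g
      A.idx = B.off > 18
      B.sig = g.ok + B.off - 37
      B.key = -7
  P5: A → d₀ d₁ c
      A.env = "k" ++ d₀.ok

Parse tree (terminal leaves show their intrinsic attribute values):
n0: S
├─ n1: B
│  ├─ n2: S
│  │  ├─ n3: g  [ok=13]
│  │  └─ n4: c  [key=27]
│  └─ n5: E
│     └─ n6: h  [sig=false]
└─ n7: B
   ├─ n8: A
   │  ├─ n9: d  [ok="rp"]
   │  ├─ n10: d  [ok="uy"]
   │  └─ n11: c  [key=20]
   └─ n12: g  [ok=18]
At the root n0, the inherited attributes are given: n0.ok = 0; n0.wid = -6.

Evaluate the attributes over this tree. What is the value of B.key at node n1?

1. n0.ok = 0  [given at root]
2. n0.wid = -6  [given at root]
3. n1.off = -1  [S.wid + S.ok + 5]
4. n2.ok = -2  [B.off - 1]
5. n2.wid = 17  [17]
6. n3.ok = 13  [terminal]
7. n4.key = 27  [terminal]
8. n2.fin = 17  [S.ok + g.ok + 6]
9. n2.off = 29  [29]
10. n5.ok = 28  [B.off + S.fin + 12]
11. n6.sig = false  [terminal]
12. n5.pre = false  [h.sig == true]
13. n5.val = 4  [4]
14. n1.sig = 9  [(if E.pre then S.off else B.off) + 10]
15. n1.key = -2  [(if E.pre then S.off else S.fin) - 19]
16. n7.off = 18  [S.ok * -1 + 18]
17. n8.idx = false  [B.off > 18]
18. n9.ok = "rp"  [terminal]
19. n10.ok = "uy"  [terminal]
20. n11.key = 20  [terminal]
21. n8.env = "krp"  ["k" ++ d₀.ok]
22. n12.ok = 18  [terminal]
23. n7.sig = -1  [g.ok + B.off - 37]
24. n7.key = -7  [-7]
25. n0.fin = -4  [-4]
26. n0.off = -6  [B₁.key * -1 - 13]

-2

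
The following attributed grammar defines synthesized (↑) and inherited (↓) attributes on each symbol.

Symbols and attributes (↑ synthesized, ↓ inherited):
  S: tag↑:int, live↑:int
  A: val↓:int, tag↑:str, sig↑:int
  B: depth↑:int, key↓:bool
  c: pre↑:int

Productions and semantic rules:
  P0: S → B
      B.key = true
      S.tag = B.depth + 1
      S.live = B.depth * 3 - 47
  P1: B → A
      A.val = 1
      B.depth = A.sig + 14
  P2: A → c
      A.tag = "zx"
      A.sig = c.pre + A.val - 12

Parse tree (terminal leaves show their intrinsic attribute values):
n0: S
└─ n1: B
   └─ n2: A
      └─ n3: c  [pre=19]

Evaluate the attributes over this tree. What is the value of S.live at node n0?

1. n1.key = true  [true]
2. n2.val = 1  [1]
3. n3.pre = 19  [terminal]
4. n2.tag = "zx"  ["zx"]
5. n2.sig = 8  [c.pre + A.val - 12]
6. n1.depth = 22  [A.sig + 14]
7. n0.tag = 23  [B.depth + 1]
8. n0.live = 19  [B.depth * 3 - 47]

19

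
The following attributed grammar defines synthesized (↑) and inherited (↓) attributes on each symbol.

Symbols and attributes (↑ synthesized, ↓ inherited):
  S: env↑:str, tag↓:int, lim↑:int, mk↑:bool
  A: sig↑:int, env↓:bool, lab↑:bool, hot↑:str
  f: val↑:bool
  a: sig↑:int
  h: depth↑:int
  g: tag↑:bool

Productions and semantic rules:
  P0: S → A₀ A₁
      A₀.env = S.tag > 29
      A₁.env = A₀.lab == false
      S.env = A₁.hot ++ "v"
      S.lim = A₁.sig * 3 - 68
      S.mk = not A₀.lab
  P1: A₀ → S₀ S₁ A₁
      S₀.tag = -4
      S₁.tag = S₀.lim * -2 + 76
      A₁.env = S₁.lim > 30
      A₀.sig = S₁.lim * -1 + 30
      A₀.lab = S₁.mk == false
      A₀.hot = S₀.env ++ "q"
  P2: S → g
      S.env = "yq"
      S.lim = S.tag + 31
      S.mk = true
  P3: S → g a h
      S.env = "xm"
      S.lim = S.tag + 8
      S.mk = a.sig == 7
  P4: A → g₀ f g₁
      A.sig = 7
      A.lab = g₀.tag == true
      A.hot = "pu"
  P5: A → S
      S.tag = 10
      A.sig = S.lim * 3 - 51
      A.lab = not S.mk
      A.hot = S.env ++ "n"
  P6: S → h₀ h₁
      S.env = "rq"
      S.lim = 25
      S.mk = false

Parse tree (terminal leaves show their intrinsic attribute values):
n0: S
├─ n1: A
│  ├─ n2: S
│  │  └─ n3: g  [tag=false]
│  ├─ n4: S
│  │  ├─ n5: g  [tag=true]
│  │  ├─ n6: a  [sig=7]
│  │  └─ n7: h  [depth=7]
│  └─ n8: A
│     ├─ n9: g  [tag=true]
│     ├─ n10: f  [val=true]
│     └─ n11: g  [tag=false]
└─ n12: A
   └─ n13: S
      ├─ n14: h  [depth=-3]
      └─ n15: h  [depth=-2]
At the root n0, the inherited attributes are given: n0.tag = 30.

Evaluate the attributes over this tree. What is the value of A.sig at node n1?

0

1. n0.tag = 30  [given at root]
2. n1.env = true  [S.tag > 29]
3. n2.tag = -4  [-4]
4. n3.tag = false  [terminal]
5. n2.env = "yq"  ["yq"]
6. n2.lim = 27  [S.tag + 31]
7. n2.mk = true  [true]
8. n4.tag = 22  [S₀.lim * -2 + 76]
9. n5.tag = true  [terminal]
10. n6.sig = 7  [terminal]
11. n7.depth = 7  [terminal]
12. n4.env = "xm"  ["xm"]
13. n4.lim = 30  [S.tag + 8]
14. n4.mk = true  [a.sig == 7]
15. n8.env = false  [S₁.lim > 30]
16. n9.tag = true  [terminal]
17. n10.val = true  [terminal]
18. n11.tag = false  [terminal]
19. n8.sig = 7  [7]
20. n8.lab = true  [g₀.tag == true]
21. n8.hot = "pu"  ["pu"]
22. n1.sig = 0  [S₁.lim * -1 + 30]
23. n1.lab = false  [S₁.mk == false]
24. n1.hot = "yqq"  [S₀.env ++ "q"]
25. n12.env = true  [A₀.lab == false]
26. n13.tag = 10  [10]
27. n14.depth = -3  [terminal]
28. n15.depth = -2  [terminal]
29. n13.env = "rq"  ["rq"]
30. n13.lim = 25  [25]
31. n13.mk = false  [false]
32. n12.sig = 24  [S.lim * 3 - 51]
33. n12.lab = true  [not S.mk]
34. n12.hot = "rqn"  [S.env ++ "n"]
35. n0.env = "rqnv"  [A₁.hot ++ "v"]
36. n0.lim = 4  [A₁.sig * 3 - 68]
37. n0.mk = true  [not A₀.lab]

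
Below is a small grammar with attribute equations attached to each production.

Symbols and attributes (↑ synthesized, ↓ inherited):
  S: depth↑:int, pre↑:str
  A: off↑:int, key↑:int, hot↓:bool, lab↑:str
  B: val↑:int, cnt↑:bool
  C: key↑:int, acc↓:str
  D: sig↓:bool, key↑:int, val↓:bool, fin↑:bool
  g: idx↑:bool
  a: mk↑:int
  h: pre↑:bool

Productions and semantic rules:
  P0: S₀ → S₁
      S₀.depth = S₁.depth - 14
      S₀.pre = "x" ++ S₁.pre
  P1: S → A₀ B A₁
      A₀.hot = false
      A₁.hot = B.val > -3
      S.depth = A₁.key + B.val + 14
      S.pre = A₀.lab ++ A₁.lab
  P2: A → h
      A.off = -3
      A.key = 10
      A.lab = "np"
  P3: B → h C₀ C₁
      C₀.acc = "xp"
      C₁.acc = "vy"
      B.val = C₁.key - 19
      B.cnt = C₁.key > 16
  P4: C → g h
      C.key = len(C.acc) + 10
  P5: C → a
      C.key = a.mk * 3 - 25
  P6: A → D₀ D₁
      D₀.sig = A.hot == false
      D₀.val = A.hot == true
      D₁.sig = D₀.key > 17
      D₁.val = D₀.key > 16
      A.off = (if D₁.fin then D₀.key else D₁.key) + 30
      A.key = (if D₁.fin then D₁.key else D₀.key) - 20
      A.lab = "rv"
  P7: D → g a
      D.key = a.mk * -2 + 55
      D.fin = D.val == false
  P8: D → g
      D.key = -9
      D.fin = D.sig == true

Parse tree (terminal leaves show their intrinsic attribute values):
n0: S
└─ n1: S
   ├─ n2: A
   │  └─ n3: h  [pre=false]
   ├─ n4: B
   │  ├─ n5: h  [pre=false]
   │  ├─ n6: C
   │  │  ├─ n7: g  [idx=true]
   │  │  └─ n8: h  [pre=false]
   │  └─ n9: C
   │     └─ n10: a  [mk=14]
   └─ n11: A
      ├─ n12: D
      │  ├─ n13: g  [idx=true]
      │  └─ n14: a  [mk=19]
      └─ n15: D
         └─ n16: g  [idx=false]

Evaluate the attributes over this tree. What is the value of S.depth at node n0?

-5

1. n2.hot = false  [false]
2. n3.pre = false  [terminal]
3. n2.off = -3  [-3]
4. n2.key = 10  [10]
5. n2.lab = "np"  ["np"]
6. n5.pre = false  [terminal]
7. n6.acc = "xp"  ["xp"]
8. n7.idx = true  [terminal]
9. n8.pre = false  [terminal]
10. n6.key = 12  [len(C.acc) + 10]
11. n9.acc = "vy"  ["vy"]
12. n10.mk = 14  [terminal]
13. n9.key = 17  [a.mk * 3 - 25]
14. n4.val = -2  [C₁.key - 19]
15. n4.cnt = true  [C₁.key > 16]
16. n11.hot = true  [B.val > -3]
17. n12.sig = false  [A.hot == false]
18. n12.val = true  [A.hot == true]
19. n13.idx = true  [terminal]
20. n14.mk = 19  [terminal]
21. n12.key = 17  [a.mk * -2 + 55]
22. n12.fin = false  [D.val == false]
23. n15.sig = false  [D₀.key > 17]
24. n15.val = true  [D₀.key > 16]
25. n16.idx = false  [terminal]
26. n15.key = -9  [-9]
27. n15.fin = false  [D.sig == true]
28. n11.off = 21  [(if D₁.fin then D₀.key else D₁.key) + 30]
29. n11.key = -3  [(if D₁.fin then D₁.key else D₀.key) - 20]
30. n11.lab = "rv"  ["rv"]
31. n1.depth = 9  [A₁.key + B.val + 14]
32. n1.pre = "nprv"  [A₀.lab ++ A₁.lab]
33. n0.depth = -5  [S₁.depth - 14]
34. n0.pre = "xnprv"  ["x" ++ S₁.pre]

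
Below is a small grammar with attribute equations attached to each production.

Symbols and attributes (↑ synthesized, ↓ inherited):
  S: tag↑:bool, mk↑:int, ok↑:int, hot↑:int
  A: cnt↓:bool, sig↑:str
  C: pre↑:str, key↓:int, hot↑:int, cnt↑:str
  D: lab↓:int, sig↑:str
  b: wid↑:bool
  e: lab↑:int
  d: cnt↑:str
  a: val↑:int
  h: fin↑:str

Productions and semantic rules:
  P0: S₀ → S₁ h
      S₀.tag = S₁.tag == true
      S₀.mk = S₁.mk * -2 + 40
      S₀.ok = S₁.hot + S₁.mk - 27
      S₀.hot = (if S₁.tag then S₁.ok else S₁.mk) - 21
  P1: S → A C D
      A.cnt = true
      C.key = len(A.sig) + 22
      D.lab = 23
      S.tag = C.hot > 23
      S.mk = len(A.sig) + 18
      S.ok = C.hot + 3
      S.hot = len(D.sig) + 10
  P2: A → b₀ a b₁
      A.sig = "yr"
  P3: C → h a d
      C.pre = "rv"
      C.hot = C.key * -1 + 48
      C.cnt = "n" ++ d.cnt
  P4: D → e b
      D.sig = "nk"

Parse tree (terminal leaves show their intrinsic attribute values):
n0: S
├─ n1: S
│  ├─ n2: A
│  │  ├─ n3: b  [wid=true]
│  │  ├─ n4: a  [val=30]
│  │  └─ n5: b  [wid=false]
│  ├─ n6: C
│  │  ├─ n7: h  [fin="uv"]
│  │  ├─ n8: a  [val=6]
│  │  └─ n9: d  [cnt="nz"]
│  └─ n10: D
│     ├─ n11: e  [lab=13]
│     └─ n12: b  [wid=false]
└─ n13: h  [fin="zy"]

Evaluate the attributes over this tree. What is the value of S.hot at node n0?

6

1. n2.cnt = true  [true]
2. n3.wid = true  [terminal]
3. n4.val = 30  [terminal]
4. n5.wid = false  [terminal]
5. n2.sig = "yr"  ["yr"]
6. n6.key = 24  [len(A.sig) + 22]
7. n7.fin = "uv"  [terminal]
8. n8.val = 6  [terminal]
9. n9.cnt = "nz"  [terminal]
10. n6.pre = "rv"  ["rv"]
11. n6.hot = 24  [C.key * -1 + 48]
12. n6.cnt = "nnz"  ["n" ++ d.cnt]
13. n10.lab = 23  [23]
14. n11.lab = 13  [terminal]
15. n12.wid = false  [terminal]
16. n10.sig = "nk"  ["nk"]
17. n1.tag = true  [C.hot > 23]
18. n1.mk = 20  [len(A.sig) + 18]
19. n1.ok = 27  [C.hot + 3]
20. n1.hot = 12  [len(D.sig) + 10]
21. n13.fin = "zy"  [terminal]
22. n0.tag = true  [S₁.tag == true]
23. n0.mk = 0  [S₁.mk * -2 + 40]
24. n0.ok = 5  [S₁.hot + S₁.mk - 27]
25. n0.hot = 6  [(if S₁.tag then S₁.ok else S₁.mk) - 21]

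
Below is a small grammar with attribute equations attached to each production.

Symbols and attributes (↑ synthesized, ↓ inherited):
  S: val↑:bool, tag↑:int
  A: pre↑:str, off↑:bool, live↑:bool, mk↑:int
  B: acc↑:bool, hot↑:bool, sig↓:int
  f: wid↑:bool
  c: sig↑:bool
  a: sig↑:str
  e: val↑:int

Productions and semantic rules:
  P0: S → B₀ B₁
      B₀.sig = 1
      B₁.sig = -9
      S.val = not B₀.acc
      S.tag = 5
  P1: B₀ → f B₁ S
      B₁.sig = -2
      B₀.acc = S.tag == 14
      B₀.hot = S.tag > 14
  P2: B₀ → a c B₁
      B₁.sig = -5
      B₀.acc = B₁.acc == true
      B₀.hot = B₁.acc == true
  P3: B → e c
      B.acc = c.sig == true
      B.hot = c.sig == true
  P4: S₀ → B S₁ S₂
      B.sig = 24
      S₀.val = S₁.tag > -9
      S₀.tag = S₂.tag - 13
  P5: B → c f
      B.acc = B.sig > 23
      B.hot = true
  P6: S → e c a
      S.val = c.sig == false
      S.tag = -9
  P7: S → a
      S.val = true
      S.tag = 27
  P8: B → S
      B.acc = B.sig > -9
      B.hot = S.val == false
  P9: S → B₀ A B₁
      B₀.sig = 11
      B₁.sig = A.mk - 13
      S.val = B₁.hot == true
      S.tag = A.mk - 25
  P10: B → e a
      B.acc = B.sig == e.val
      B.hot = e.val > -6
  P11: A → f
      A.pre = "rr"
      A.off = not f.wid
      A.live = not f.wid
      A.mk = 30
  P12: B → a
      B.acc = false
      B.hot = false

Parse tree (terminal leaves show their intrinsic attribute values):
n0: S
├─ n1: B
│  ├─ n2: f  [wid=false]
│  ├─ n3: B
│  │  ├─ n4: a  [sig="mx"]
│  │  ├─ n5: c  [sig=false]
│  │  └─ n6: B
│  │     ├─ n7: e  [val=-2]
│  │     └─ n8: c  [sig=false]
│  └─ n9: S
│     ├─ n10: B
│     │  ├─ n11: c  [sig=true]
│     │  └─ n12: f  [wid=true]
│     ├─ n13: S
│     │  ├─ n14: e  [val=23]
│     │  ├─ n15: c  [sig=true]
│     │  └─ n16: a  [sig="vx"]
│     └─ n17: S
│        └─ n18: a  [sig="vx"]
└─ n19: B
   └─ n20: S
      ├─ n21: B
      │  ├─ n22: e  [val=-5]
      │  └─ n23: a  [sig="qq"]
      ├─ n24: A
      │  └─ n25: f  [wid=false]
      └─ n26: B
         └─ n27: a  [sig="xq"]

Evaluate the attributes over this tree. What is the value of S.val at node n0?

false

1. n1.sig = 1  [1]
2. n2.wid = false  [terminal]
3. n3.sig = -2  [-2]
4. n4.sig = "mx"  [terminal]
5. n5.sig = false  [terminal]
6. n6.sig = -5  [-5]
7. n7.val = -2  [terminal]
8. n8.sig = false  [terminal]
9. n6.acc = false  [c.sig == true]
10. n6.hot = false  [c.sig == true]
11. n3.acc = false  [B₁.acc == true]
12. n3.hot = false  [B₁.acc == true]
13. n10.sig = 24  [24]
14. n11.sig = true  [terminal]
15. n12.wid = true  [terminal]
16. n10.acc = true  [B.sig > 23]
17. n10.hot = true  [true]
18. n14.val = 23  [terminal]
19. n15.sig = true  [terminal]
20. n16.sig = "vx"  [terminal]
21. n13.val = false  [c.sig == false]
22. n13.tag = -9  [-9]
23. n18.sig = "vx"  [terminal]
24. n17.val = true  [true]
25. n17.tag = 27  [27]
26. n9.val = false  [S₁.tag > -9]
27. n9.tag = 14  [S₂.tag - 13]
28. n1.acc = true  [S.tag == 14]
29. n1.hot = false  [S.tag > 14]
30. n19.sig = -9  [-9]
31. n21.sig = 11  [11]
32. n22.val = -5  [terminal]
33. n23.sig = "qq"  [terminal]
34. n21.acc = false  [B.sig == e.val]
35. n21.hot = true  [e.val > -6]
36. n25.wid = false  [terminal]
37. n24.pre = "rr"  ["rr"]
38. n24.off = true  [not f.wid]
39. n24.live = true  [not f.wid]
40. n24.mk = 30  [30]
41. n26.sig = 17  [A.mk - 13]
42. n27.sig = "xq"  [terminal]
43. n26.acc = false  [false]
44. n26.hot = false  [false]
45. n20.val = false  [B₁.hot == true]
46. n20.tag = 5  [A.mk - 25]
47. n19.acc = false  [B.sig > -9]
48. n19.hot = true  [S.val == false]
49. n0.val = false  [not B₀.acc]
50. n0.tag = 5  [5]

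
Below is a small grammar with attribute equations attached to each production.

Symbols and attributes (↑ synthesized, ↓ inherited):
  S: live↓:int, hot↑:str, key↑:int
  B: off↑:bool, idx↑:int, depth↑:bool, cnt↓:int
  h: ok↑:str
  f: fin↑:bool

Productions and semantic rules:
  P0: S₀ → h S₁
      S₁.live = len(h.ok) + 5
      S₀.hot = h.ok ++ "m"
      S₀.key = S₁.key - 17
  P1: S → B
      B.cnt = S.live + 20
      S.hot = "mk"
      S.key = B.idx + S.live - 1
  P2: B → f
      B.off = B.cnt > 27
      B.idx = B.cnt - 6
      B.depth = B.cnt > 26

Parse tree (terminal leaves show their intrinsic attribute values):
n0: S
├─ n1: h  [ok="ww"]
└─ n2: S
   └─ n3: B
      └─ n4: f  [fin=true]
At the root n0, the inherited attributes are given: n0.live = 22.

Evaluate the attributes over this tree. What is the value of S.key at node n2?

1. n0.live = 22  [given at root]
2. n1.ok = "ww"  [terminal]
3. n2.live = 7  [len(h.ok) + 5]
4. n3.cnt = 27  [S.live + 20]
5. n4.fin = true  [terminal]
6. n3.off = false  [B.cnt > 27]
7. n3.idx = 21  [B.cnt - 6]
8. n3.depth = true  [B.cnt > 26]
9. n2.hot = "mk"  ["mk"]
10. n2.key = 27  [B.idx + S.live - 1]
11. n0.hot = "wwm"  [h.ok ++ "m"]
12. n0.key = 10  [S₁.key - 17]

27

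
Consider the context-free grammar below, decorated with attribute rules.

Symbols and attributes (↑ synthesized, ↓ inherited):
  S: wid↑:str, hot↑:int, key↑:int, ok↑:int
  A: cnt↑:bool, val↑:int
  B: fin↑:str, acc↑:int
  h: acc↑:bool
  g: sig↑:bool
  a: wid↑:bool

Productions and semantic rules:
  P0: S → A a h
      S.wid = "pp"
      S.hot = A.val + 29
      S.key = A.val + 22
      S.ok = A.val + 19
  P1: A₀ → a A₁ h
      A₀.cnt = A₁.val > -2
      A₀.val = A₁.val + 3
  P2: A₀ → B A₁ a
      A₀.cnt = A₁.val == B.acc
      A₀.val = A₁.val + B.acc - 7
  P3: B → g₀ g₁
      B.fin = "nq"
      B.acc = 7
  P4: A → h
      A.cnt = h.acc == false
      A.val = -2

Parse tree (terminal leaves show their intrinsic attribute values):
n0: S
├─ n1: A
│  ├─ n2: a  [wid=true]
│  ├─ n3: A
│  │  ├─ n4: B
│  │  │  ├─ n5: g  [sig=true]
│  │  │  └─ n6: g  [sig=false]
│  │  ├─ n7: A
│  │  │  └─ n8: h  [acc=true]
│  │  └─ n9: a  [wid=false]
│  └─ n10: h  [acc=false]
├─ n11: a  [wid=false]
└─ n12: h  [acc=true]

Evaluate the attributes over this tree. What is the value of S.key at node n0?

23

1. n2.wid = true  [terminal]
2. n5.sig = true  [terminal]
3. n6.sig = false  [terminal]
4. n4.fin = "nq"  ["nq"]
5. n4.acc = 7  [7]
6. n8.acc = true  [terminal]
7. n7.cnt = false  [h.acc == false]
8. n7.val = -2  [-2]
9. n9.wid = false  [terminal]
10. n3.cnt = false  [A₁.val == B.acc]
11. n3.val = -2  [A₁.val + B.acc - 7]
12. n10.acc = false  [terminal]
13. n1.cnt = false  [A₁.val > -2]
14. n1.val = 1  [A₁.val + 3]
15. n11.wid = false  [terminal]
16. n12.acc = true  [terminal]
17. n0.wid = "pp"  ["pp"]
18. n0.hot = 30  [A.val + 29]
19. n0.key = 23  [A.val + 22]
20. n0.ok = 20  [A.val + 19]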